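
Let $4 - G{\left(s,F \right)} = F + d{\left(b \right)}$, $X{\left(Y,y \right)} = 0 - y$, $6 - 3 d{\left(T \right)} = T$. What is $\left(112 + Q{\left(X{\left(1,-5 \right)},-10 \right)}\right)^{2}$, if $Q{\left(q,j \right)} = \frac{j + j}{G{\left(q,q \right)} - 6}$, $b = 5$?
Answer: $\frac{1592644}{121} \approx 13162.0$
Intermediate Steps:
$d{\left(T \right)} = 2 - \frac{T}{3}$
$X{\left(Y,y \right)} = - y$
$G{\left(s,F \right)} = \frac{11}{3} - F$ ($G{\left(s,F \right)} = 4 - \left(F + \left(2 - \frac{5}{3}\right)\right) = 4 - \left(F + \frac{1}{3}\right) = 4 - \left(\frac{1}{3} + F\right) = \frac{11}{3} - F$)
$Q{\left(q,j \right)} = \frac{2 j}{- \frac{7}{3} - q}$ ($Q{\left(q,j \right)} = \frac{j + j}{\left(\frac{11}{3} - q\right) - 6} = \frac{2 j}{- \frac{7}{3} - q}$)
$\left(112 + Q{\left(X{\left(1,-5 \right)},-10 \right)}\right)^{2} = \left(112 - - \frac{60}{7 + 3 \left(\left(-1\right) \left(-5\right)\right)}\right)^{2} = \left(112 - - \frac{60}{7 + 3 \cdot 5}\right)^{2} = \left(112 - - \frac{60}{7 + 15}\right)^{2} = \left(112 - - \frac{60}{22}\right)^{2} = \left(112 - \left(-60\right) \frac{1}{22}\right)^{2} = \left(112 + \frac{30}{11}\right)^{2} = \left(\frac{1262}{11}\right)^{2} = \frac{1592644}{121}$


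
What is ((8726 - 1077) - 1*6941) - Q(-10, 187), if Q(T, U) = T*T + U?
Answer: 421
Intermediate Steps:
Q(T, U) = U + T² (Q(T, U) = T² + U = U + T²)
((8726 - 1077) - 1*6941) - Q(-10, 187) = ((8726 - 1077) - 1*6941) - (187 + (-10)²) = (7649 - 6941) - (187 + 100) = 708 - 1*287 = 708 - 287 = 421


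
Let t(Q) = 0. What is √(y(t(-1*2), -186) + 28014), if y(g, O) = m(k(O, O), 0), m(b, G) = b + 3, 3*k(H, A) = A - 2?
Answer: √251589/3 ≈ 167.20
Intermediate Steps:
k(H, A) = -⅔ + A/3 (k(H, A) = (A - 2)/3 = (-2 + A)/3 = -⅔ + A/3)
m(b, G) = 3 + b
y(g, O) = 7/3 + O/3 (y(g, O) = 3 + (-⅔ + O/3) = 7/3 + O/3)
√(y(t(-1*2), -186) + 28014) = √((7/3 + (⅓)*(-186)) + 28014) = √((7/3 - 62) + 28014) = √(-179/3 + 28014) = √(83863/3) = √251589/3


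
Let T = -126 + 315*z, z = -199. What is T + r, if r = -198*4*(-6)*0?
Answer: -62811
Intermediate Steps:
r = 0 (r = -(-4752)*0 = -198*0 = 0)
T = -62811 (T = -126 + 315*(-199) = -126 - 62685 = -62811)
T + r = -62811 + 0 = -62811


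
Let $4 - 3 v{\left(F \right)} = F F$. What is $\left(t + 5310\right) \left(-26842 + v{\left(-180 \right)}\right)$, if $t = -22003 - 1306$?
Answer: $\frac{2032483078}{3} \approx 6.7749 \cdot 10^{8}$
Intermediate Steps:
$t = -23309$ ($t = -22003 - 1306 = -23309$)
$v{\left(F \right)} = \frac{4}{3} - \frac{F^{2}}{3}$ ($v{\left(F \right)} = \frac{4}{3} - \frac{F F}{3} = \frac{4}{3} - \frac{F^{2}}{3}$)
$\left(t + 5310\right) \left(-26842 + v{\left(-180 \right)}\right) = \left(-23309 + 5310\right) \left(-26842 + \left(\frac{4}{3} - \frac{\left(-180\right)^{2}}{3}\right)\right) = - 17999 \left(-26842 + \left(\frac{4}{3} - 10800\right)\right) = - 17999 \left(-26842 - \frac{32396}{3}\right) = \left(-17999\right) \left(- \frac{112922}{3}\right) = \frac{2032483078}{3}$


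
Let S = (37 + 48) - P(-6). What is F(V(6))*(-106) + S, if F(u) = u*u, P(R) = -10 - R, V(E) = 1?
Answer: -17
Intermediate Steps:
F(u) = u²
S = 89 (S = (37 + 48) - (-10 - 1*(-6)) = 85 - (-10 + 6) = 85 - 1*(-4) = 85 + 4 = 89)
F(V(6))*(-106) + S = 1²*(-106) + 89 = 1*(-106) + 89 = -106 + 89 = -17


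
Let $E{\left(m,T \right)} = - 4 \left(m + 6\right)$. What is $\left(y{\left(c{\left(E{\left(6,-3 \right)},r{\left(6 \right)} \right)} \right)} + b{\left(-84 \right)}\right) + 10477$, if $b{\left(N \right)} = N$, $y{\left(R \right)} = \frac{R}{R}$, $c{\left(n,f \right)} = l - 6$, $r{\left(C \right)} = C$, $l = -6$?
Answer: $10394$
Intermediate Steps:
$E{\left(m,T \right)} = -24 - 4 m$ ($E{\left(m,T \right)} = - 4 \left(6 + m\right) = -24 - 4 m$)
$c{\left(n,f \right)} = -12$ ($c{\left(n,f \right)} = -6 - 6 = -12$)
$y{\left(R \right)} = 1$
$\left(y{\left(c{\left(E{\left(6,-3 \right)},r{\left(6 \right)} \right)} \right)} + b{\left(-84 \right)}\right) + 10477 = \left(1 - 84\right) + 10477 = -83 + 10477 = 10394$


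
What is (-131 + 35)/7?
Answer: -96/7 ≈ -13.714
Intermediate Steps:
(-131 + 35)/7 = (⅐)*(-96) = -96/7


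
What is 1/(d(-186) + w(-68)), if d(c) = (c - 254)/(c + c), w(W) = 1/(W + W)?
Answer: 12648/14867 ≈ 0.85074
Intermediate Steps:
w(W) = 1/(2*W)
d(c) = (-254 + c)/(2*c) (d(c) = (-254 + c)/((2*c)) = (-254 + c)*(1/(2*c)) = (-254 + c)/(2*c))
1/(d(-186) + w(-68)) = 1/((½)*(-254 - 186)/(-186) + (½)/(-68)) = 1/((½)*(-1/186)*(-440) + (½)*(-1/68)) = 1/(110/93 - 1/136) = 1/(14867/12648) = 12648/14867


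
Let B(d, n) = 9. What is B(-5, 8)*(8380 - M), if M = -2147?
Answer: 94743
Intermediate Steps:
B(-5, 8)*(8380 - M) = 9*(8380 - 1*(-2147)) = 9*(8380 + 2147) = 9*10527 = 94743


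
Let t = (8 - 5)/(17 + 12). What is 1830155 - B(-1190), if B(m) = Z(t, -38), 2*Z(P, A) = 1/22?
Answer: 80526819/44 ≈ 1.8302e+6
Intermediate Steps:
t = 3/29 ≈ 0.10345
Z(P, A) = 1/44 (Z(P, A) = (½)/22 = (½)*(1/22) = 1/44)
B(m) = 1/44
1830155 - B(-1190) = 1830155 - 1*1/44 = 1830155 - 1/44 = 80526819/44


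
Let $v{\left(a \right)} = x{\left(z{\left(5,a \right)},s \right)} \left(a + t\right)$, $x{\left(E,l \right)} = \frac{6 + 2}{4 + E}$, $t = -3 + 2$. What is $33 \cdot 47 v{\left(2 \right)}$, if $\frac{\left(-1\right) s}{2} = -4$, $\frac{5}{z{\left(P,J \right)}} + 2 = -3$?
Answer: $4136$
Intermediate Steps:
$z{\left(P,J \right)} = -1$ ($z{\left(P,J \right)} = \frac{5}{-2 - 3} = \frac{5}{-5} = 5 \left(- \frac{1}{5}\right) = -1$)
$t = -1$
$s = 8$ ($s = \left(-2\right) \left(-4\right) = 8$)
$x{\left(E,l \right)} = \frac{8}{4 + E}$
$v{\left(a \right)} = - \frac{8}{3} + \frac{8 a}{3}$ ($v{\left(a \right)} = \frac{8}{4 - 1} \left(a - 1\right) = \frac{8}{3} \left(-1 + a\right) = 8 \cdot \frac{1}{3} \left(-1 + a\right) = \frac{8 \left(-1 + a\right)}{3} = - \frac{8}{3} + \frac{8 a}{3}$)
$33 \cdot 47 v{\left(2 \right)} = 33 \cdot 47 \left(- \frac{8}{3} + \frac{8}{3} \cdot 2\right) = 1551 \left(- \frac{8}{3} + \frac{16}{3}\right) = 1551 \cdot \frac{8}{3} = 4136$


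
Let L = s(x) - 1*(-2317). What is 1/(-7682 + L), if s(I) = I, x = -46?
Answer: -1/5411 ≈ -0.00018481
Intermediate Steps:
L = 2271 (L = -46 - 1*(-2317) = -46 + 2317 = 2271)
1/(-7682 + L) = 1/(-7682 + 2271) = 1/(-5411) = -1/5411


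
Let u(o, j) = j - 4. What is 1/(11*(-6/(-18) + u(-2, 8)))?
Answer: 3/143 ≈ 0.020979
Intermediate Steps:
u(o, j) = -4 + j
1/(11*(-6/(-18) + u(-2, 8))) = 1/(11*(-6/(-18) + (-4 + 8))) = 1/(11*(-6*(-1/18) + 4)) = 1/(11*(1/3 + 4)) = 1/(11*(13/3)) = 1/(143/3) = 3/143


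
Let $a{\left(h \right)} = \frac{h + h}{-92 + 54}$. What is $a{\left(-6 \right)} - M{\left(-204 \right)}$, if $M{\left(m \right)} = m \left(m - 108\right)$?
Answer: $- \frac{1209306}{19} \approx -63648.0$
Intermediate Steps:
$M{\left(m \right)} = m \left(-108 + m\right)$
$a{\left(h \right)} = - \frac{h}{19}$ ($a{\left(h \right)} = \frac{2 h}{-38} = 2 h \left(- \frac{1}{38}\right) = - \frac{h}{19}$)
$a{\left(-6 \right)} - M{\left(-204 \right)} = \left(- \frac{1}{19}\right) \left(-6\right) - - 204 \left(-108 - 204\right) = \frac{6}{19} - \left(-204\right) \left(-312\right) = \frac{6}{19} - 63648 = - \frac{1209306}{19}$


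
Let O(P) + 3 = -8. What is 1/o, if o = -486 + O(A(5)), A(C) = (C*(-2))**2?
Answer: -1/497 ≈ -0.0020121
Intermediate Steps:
A(C) = 4*C**2 (A(C) = (-2*C)**2 = 4*C**2)
O(P) = -11 (O(P) = -3 - 8 = -11)
o = -497 (o = -486 - 11 = -497)
1/o = 1/(-497) = -1/497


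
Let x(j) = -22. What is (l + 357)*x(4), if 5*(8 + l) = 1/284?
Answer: -5451391/710 ≈ -7678.0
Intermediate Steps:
l = -11359/1420 (l = -8 + (⅕)/284 = -8 + (⅕)*(1/284) = -8 + 1/1420 = -11359/1420 ≈ -7.9993)
(l + 357)*x(4) = (-11359/1420 + 357)*(-22) = (495581/1420)*(-22) = -5451391/710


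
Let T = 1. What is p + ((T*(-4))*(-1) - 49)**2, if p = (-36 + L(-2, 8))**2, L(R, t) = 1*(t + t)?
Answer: 2425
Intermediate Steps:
L(R, t) = 2*t (L(R, t) = 1*(2*t) = 2*t)
p = 400 (p = (-36 + 2*8)**2 = (-36 + 16)**2 = (-20)**2 = 400)
p + ((T*(-4))*(-1) - 49)**2 = 400 + ((1*(-4))*(-1) - 49)**2 = 400 + (-4*(-1) - 49)**2 = 400 + (4 - 49)**2 = 400 + (-45)**2 = 400 + 2025 = 2425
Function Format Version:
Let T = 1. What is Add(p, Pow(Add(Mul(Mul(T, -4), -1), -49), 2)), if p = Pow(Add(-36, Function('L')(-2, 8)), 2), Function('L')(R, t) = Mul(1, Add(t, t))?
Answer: 2425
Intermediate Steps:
Function('L')(R, t) = Mul(2, t) (Function('L')(R, t) = Mul(1, Mul(2, t)) = Mul(2, t))
p = 400 (p = Pow(Add(-36, Mul(2, 8)), 2) = Pow(Add(-36, 16), 2) = Pow(-20, 2) = 400)
Add(p, Pow(Add(Mul(Mul(T, -4), -1), -49), 2)) = Add(400, Pow(Add(Mul(Mul(1, -4), -1), -49), 2)) = Add(400, Pow(Add(Mul(-4, -1), -49), 2)) = Add(400, Pow(Add(4, -49), 2)) = Add(400, Pow(-45, 2)) = Add(400, 2025) = 2425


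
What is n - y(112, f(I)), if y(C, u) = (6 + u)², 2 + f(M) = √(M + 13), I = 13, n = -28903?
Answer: -28945 - 8*√26 ≈ -28986.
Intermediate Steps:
f(M) = -2 + √(13 + M) (f(M) = -2 + √(M + 13) = -2 + √(13 + M))
n - y(112, f(I)) = -28903 - (6 + (-2 + √(13 + 13)))² = -28903 - (6 + (-2 + √26))² = -28903 - (4 + √26)²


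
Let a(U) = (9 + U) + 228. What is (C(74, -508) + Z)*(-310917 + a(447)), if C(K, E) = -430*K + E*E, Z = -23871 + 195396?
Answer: -123401070177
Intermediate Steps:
Z = 171525
a(U) = 237 + U
C(K, E) = E² - 430*K (C(K, E) = -430*K + E² = E² - 430*K)
(C(74, -508) + Z)*(-310917 + a(447)) = (((-508)² - 430*74) + 171525)*(-310917 + (237 + 447)) = ((258064 - 31820) + 171525)*(-310917 + 684) = (226244 + 171525)*(-310233) = 397769*(-310233) = -123401070177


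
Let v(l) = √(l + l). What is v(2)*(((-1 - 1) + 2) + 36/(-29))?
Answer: -72/29 ≈ -2.4828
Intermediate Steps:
v(l) = √2*√l (v(l) = √(2*l) = √2*√l)
v(2)*(((-1 - 1) + 2) + 36/(-29)) = (√2*√2)*(((-1 - 1) + 2) + 36/(-29)) = 2*((-2 + 2) + 36*(-1/29)) = 2*(0 - 36/29) = 2*(-36/29) = -72/29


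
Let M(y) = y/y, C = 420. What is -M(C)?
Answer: -1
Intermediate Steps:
M(y) = 1
-M(C) = -1*1 = -1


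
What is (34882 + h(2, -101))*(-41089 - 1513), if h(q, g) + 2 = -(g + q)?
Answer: -1490175358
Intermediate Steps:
h(q, g) = -2 - g - q (h(q, g) = -2 - (g + q) = -2 + (-g - q) = -2 - g - q)
(34882 + h(2, -101))*(-41089 - 1513) = (34882 + (-2 - 1*(-101) - 1*2))*(-41089 - 1513) = (34882 + (-2 + 101 - 2))*(-42602) = (34882 + 97)*(-42602) = 34979*(-42602) = -1490175358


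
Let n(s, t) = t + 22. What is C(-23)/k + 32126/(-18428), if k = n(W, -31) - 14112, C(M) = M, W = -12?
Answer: -226613701/130110894 ≈ -1.7417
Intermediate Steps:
n(s, t) = 22 + t
k = -14121 (k = (22 - 31) - 14112 = -9 - 14112 = -14121)
C(-23)/k + 32126/(-18428) = -23/(-14121) + 32126/(-18428) = -23*(-1/14121) + 32126*(-1/18428) = 23/14121 - 16063/9214 = -226613701/130110894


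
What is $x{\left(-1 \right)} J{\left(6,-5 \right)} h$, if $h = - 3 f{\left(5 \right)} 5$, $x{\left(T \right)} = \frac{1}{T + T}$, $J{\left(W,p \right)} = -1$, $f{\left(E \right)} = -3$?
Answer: $\frac{45}{2} \approx 22.5$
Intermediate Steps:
$x{\left(T \right)} = \frac{1}{2 T}$
$h = 45$ ($h = \left(-3\right) \left(-3\right) 5 = 9 \cdot 5 = 45$)
$x{\left(-1 \right)} J{\left(6,-5 \right)} h = \frac{1}{2 \left(-1\right)} \left(-1\right) 45 = \frac{1}{2} \left(-1\right) \left(-1\right) 45 = \left(- \frac{1}{2}\right) \left(-1\right) 45 = \frac{1}{2} \cdot 45 = \frac{45}{2}$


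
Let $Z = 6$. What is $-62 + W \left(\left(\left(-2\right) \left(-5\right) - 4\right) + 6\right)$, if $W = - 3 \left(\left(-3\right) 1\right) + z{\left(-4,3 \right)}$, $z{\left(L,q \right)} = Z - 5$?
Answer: $58$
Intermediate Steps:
$z{\left(L,q \right)} = 1$ ($z{\left(L,q \right)} = 6 - 5 = 1$)
$W = 10$ ($W = - 3 \left(\left(-3\right) 1\right) + 1 = \left(-3\right) \left(-3\right) + 1 = 9 + 1 = 10$)
$-62 + W \left(\left(\left(-2\right) \left(-5\right) - 4\right) + 6\right) = -62 + 10 \left(\left(\left(-2\right) \left(-5\right) - 4\right) + 6\right) = -62 + 10 \left(\left(10 - 4\right) + 6\right) = -62 + 10 \left(6 + 6\right) = -62 + 10 \cdot 12 = -62 + 120 = 58$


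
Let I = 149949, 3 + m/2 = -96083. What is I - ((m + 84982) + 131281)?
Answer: 125858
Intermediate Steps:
m = -192172 (m = -6 + 2*(-96083) = -6 - 192166 = -192172)
I - ((m + 84982) + 131281) = 149949 - ((-192172 + 84982) + 131281) = 149949 - (-107190 + 131281) = 149949 - 1*24091 = 149949 - 24091 = 125858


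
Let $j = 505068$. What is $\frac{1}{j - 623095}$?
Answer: $- \frac{1}{118027} \approx -8.4726 \cdot 10^{-6}$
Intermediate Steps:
$\frac{1}{j - 623095} = \frac{1}{505068 - 623095} = \frac{1}{-118027} = - \frac{1}{118027}$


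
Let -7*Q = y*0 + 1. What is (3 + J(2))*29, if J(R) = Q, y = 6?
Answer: 580/7 ≈ 82.857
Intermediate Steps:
Q = -⅐ (Q = -(6*0 + 1)/7 = -(0 + 1)/7 = -⅐*1 = -⅐ ≈ -0.14286)
J(R) = -⅐
(3 + J(2))*29 = (3 - ⅐)*29 = (20/7)*29 = 580/7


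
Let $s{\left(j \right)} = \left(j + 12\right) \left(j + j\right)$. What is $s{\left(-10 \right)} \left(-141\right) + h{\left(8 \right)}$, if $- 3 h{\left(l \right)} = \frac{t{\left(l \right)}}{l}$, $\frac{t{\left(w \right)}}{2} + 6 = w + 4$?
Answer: $\frac{11279}{2} \approx 5639.5$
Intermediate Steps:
$s{\left(j \right)} = 2 j \left(12 + j\right)$ ($s{\left(j \right)} = \left(12 + j\right) 2 j = 2 j \left(12 + j\right)$)
$t{\left(w \right)} = -4 + 2 w$ ($t{\left(w \right)} = -12 + 2 \left(w + 4\right) = -12 + 2 \left(4 + w\right) = -12 + \left(8 + 2 w\right) = -4 + 2 w$)
$h{\left(l \right)} = - \frac{-4 + 2 l}{3 l}$ ($h{\left(l \right)} = - \frac{\left(-4 + 2 l\right) \frac{1}{l}}{3} = - \frac{\frac{1}{l} \left(-4 + 2 l\right)}{3} = - \frac{-4 + 2 l}{3 l}$)
$s{\left(-10 \right)} \left(-141\right) + h{\left(8 \right)} = 2 \left(-10\right) \left(12 - 10\right) \left(-141\right) + \frac{2 \left(2 - 8\right)}{3 \cdot 8} = 2 \left(-10\right) 2 \left(-141\right) + \frac{2}{3} \cdot \frac{1}{8} \left(2 - 8\right) = \left(-40\right) \left(-141\right) + \frac{2}{3} \cdot \frac{1}{8} \left(-6\right) = 5640 - \frac{1}{2} = \frac{11279}{2}$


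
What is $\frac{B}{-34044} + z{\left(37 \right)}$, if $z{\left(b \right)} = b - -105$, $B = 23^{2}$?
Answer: $\frac{4833719}{34044} \approx 141.98$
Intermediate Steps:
$B = 529$
$z{\left(b \right)} = 105 + b$ ($z{\left(b \right)} = b + 105 = 105 + b$)
$\frac{B}{-34044} + z{\left(37 \right)} = \frac{529}{-34044} + \left(105 + 37\right) = 529 \left(- \frac{1}{34044}\right) + 142 = - \frac{529}{34044} + 142 = \frac{4833719}{34044}$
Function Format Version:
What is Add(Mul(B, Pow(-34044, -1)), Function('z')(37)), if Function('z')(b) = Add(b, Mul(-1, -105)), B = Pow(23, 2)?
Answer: Rational(4833719, 34044) ≈ 141.98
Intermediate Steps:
B = 529
Function('z')(b) = Add(105, b) (Function('z')(b) = Add(b, 105) = Add(105, b))
Add(Mul(B, Pow(-34044, -1)), Function('z')(37)) = Add(Mul(529, Pow(-34044, -1)), Add(105, 37)) = Add(Mul(529, Rational(-1, 34044)), 142) = Add(Rational(-529, 34044), 142) = Rational(4833719, 34044)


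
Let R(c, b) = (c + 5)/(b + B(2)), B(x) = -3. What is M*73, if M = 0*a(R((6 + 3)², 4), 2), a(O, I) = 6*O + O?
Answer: 0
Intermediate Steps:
R(c, b) = (5 + c)/(-3 + b) (R(c, b) = (c + 5)/(b - 3) = (5 + c)/(-3 + b))
a(O, I) = 7*O
M = 0 (M = 0*(7*((5 + (6 + 3)²)/(-3 + 4))) = 0*(7*((5 + 9²)/1)) = 0*(7*(1*(5 + 81))) = 0*(7*(1*86)) = 0*(7*86) = 0*602 = 0)
M*73 = 0*73 = 0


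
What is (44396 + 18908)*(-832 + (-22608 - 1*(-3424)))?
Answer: -1267092864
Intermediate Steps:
(44396 + 18908)*(-832 + (-22608 - 1*(-3424))) = 63304*(-832 + (-22608 + 3424)) = 63304*(-832 - 19184) = 63304*(-20016) = -1267092864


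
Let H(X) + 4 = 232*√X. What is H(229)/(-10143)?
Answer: 4/10143 - 232*√229/10143 ≈ -0.34574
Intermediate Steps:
H(X) = -4 + 232*√X
H(229)/(-10143) = (-4 + 232*√229)/(-10143) = (-4 + 232*√229)*(-1/10143) = 4/10143 - 232*√229/10143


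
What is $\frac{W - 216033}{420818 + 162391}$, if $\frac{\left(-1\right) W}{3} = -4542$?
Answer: $- \frac{67469}{194403} \approx -0.34706$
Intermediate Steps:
$W = 13626$ ($W = \left(-3\right) \left(-4542\right) = 13626$)
$\frac{W - 216033}{420818 + 162391} = \frac{13626 - 216033}{420818 + 162391} = - \frac{202407}{583209} = \left(-202407\right) \frac{1}{583209} = - \frac{67469}{194403}$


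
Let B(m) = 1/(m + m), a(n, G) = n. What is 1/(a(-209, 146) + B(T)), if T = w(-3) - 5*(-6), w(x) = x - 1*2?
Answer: -50/10449 ≈ -0.0047852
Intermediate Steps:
w(x) = -2 + x (w(x) = x - 2 = -2 + x)
T = 25 (T = (-2 - 3) - 5*(-6) = -5 + 30 = 25)
B(m) = 1/(2*m)
1/(a(-209, 146) + B(T)) = 1/(-209 + (1/2)/25) = 1/(-209 + (1/2)*(1/25)) = 1/(-209 + 1/50) = 1/(-10449/50) = -50/10449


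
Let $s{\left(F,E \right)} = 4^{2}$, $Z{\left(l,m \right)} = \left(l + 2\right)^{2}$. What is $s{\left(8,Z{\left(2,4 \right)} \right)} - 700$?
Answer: $-684$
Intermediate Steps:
$Z{\left(l,m \right)} = \left(2 + l\right)^{2}$
$s{\left(F,E \right)} = 16$
$s{\left(8,Z{\left(2,4 \right)} \right)} - 700 = 16 - 700 = -684$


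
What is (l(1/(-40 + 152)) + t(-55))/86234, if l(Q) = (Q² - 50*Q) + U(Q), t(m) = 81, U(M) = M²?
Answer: 505233/540859648 ≈ 0.00093413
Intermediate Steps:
l(Q) = -50*Q + 2*Q² (l(Q) = (Q² - 50*Q) + Q² = -50*Q + 2*Q²)
(l(1/(-40 + 152)) + t(-55))/86234 = (2*(-25 + 1/(-40 + 152))/(-40 + 152) + 81)/86234 = (2*(-25 + 1/112)/112 + 81)*(1/86234) = (2*(1/112)*(-25 + 1/112) + 81)*(1/86234) = (2*(1/112)*(-2799/112) + 81)*(1/86234) = (-2799/6272 + 81)*(1/86234) = (505233/6272)*(1/86234) = 505233/540859648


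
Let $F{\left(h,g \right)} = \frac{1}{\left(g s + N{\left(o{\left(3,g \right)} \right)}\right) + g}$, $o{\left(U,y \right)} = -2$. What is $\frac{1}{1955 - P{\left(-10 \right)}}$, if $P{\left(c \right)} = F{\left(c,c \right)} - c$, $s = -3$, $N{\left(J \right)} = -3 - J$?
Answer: $\frac{19}{36954} \approx 0.00051415$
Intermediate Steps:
$F{\left(h,g \right)} = \frac{1}{-1 - 2 g}$ ($F{\left(h,g \right)} = \frac{1}{\left(g \left(-3\right) - 1\right) + g} = \frac{1}{\left(- 3 g + \left(-3 + 2\right)\right) + g} = \frac{1}{\left(- 3 g - 1\right) + g} = \frac{1}{\left(-1 - 3 g\right) + g} = \frac{1}{-1 - 2 g}$)
$P{\left(c \right)} = \frac{1}{-1 - 2 c} - c$
$\frac{1}{1955 - P{\left(-10 \right)}} = \frac{1}{1955 - \frac{-1 - -10 - 2 \left(-10\right)^{2}}{1 + 2 \left(-10\right)}} = \frac{1}{1955 - \frac{-1 + 10 - 200}{1 - 20}} = \frac{1}{1955 - \frac{-1 + 10 - 200}{-19}} = \frac{1}{1955 - \left(- \frac{1}{19}\right) \left(-191\right)} = \frac{1}{1955 - \frac{191}{19}} = \frac{1}{\frac{36954}{19}} = \frac{19}{36954}$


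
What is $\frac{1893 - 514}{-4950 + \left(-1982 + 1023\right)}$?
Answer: $- \frac{1379}{5909} \approx -0.23337$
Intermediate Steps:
$\frac{1893 - 514}{-4950 + \left(-1982 + 1023\right)} = \frac{1379}{-4950 - 959} = \frac{1379}{-5909} = 1379 \left(- \frac{1}{5909}\right) = - \frac{1379}{5909}$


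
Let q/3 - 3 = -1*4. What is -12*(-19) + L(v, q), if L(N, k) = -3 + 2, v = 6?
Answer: 227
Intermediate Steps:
q = -3 (q = 9 + 3*(-1*4) = 9 + 3*(-4) = 9 - 12 = -3)
L(N, k) = -1
-12*(-19) + L(v, q) = -12*(-19) - 1 = 228 - 1 = 227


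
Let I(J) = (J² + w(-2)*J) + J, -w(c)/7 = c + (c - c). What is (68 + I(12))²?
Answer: 153664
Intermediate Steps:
w(c) = -7*c (w(c) = -7*(c + (c - c)) = -7*(c + 0) = -7*c)
I(J) = J² + 15*J (I(J) = (J² + (-7*(-2))*J) + J = (J² + 14*J) + J = J² + 15*J)
(68 + I(12))² = (68 + 12*(15 + 12))² = (68 + 12*27)² = (68 + 324)² = 392² = 153664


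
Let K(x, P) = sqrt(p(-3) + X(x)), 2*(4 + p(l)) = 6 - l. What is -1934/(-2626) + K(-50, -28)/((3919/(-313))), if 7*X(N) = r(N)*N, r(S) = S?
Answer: 967/1313 - 313*sqrt(70098)/54866 ≈ -0.77392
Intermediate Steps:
p(l) = -1 - l/2 (p(l) = -4 + (6 - l)/2 = -4 + (3 - l/2) = -1 - l/2)
X(N) = N**2/7 (X(N) = (N*N)/7 = N**2/7)
K(x, P) = sqrt(1/2 + x**2/7) (K(x, P) = sqrt((-1 - 1/2*(-3)) + x**2/7) = sqrt((-1 + 3/2) + x**2/7) = sqrt(1/2 + x**2/7))
-1934/(-2626) + K(-50, -28)/((3919/(-313))) = -1934/(-2626) + (sqrt(98 + 28*(-50)**2)/14)/((3919/(-313))) = -1934*(-1/2626) + (sqrt(98 + 28*2500)/14)/((3919*(-1/313))) = 967/1313 + (sqrt(98 + 70000)/14)/(-3919/313) = 967/1313 + (sqrt(70098)/14)*(-313/3919) = 967/1313 - 313*sqrt(70098)/54866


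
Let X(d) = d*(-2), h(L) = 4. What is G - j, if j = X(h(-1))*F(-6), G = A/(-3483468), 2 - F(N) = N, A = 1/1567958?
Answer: 349563617174015/5461931518344 ≈ 64.000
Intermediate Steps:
A = 1/1567958 ≈ 6.3777e-7
X(d) = -2*d
F(N) = 2 - N
G = -1/5461931518344 (G = (1/1567958)/(-3483468) = (1/1567958)*(-1/3483468) = -1/5461931518344 ≈ -1.8309e-13)
j = -64 (j = (-2*4)*(2 - 1*(-6)) = -8*(2 + 6) = -8*8 = -64)
G - j = -1/5461931518344 - 1*(-64) = -1/5461931518344 + 64 = 349563617174015/5461931518344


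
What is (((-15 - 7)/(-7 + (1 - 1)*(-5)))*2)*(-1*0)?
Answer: 0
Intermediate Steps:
(((-15 - 7)/(-7 + (1 - 1)*(-5)))*2)*(-1*0) = (-22/(-7 + 0*(-5))*2)*0 = (-22/(-7 + 0)*2)*0 = (-22/(-7)*2)*0 = (-22*(-⅐)*2)*0 = ((22/7)*2)*0 = (44/7)*0 = 0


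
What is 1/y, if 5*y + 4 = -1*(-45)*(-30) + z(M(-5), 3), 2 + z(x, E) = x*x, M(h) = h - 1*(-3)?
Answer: -5/1352 ≈ -0.0036982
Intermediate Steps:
M(h) = 3 + h (M(h) = h + 3 = 3 + h)
z(x, E) = -2 + x**2 (z(x, E) = -2 + x*x = -2 + x**2)
y = -1352/5 (y = -4/5 + (-1*(-45)*(-30) + (-2 + (3 - 5)**2))/5 = -4/5 + (45*(-30) + (-2 + (-2)**2))/5 = -4/5 + (-1350 + (-2 + 4))/5 = -4/5 + (-1350 + 2)/5 = -4/5 + (1/5)*(-1348) = -4/5 - 1348/5 = -1352/5 ≈ -270.40)
1/y = 1/(-1352/5) = -5/1352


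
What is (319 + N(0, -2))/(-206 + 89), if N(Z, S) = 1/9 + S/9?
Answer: -2870/1053 ≈ -2.7255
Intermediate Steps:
N(Z, S) = ⅑ + S/9 (N(Z, S) = 1*(⅑) + S*(⅑) = ⅑ + S/9)
(319 + N(0, -2))/(-206 + 89) = (319 + (⅑ + (⅑)*(-2)))/(-206 + 89) = (319 + (⅑ - 2/9))/(-117) = (319 - ⅑)*(-1/117) = (2870/9)*(-1/117) = -2870/1053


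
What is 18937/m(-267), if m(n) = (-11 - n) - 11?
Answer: 18937/245 ≈ 77.294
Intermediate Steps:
m(n) = -22 - n
18937/m(-267) = 18937/(-22 - 1*(-267)) = 18937/(-22 + 267) = 18937/245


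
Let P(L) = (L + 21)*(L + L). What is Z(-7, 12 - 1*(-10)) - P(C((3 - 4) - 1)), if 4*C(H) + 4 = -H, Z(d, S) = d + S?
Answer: 71/2 ≈ 35.500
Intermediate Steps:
Z(d, S) = S + d
C(H) = -1 - H/4 (C(H) = -1 + (-H)/4 = -1 - H/4)
P(L) = 2*L*(21 + L) (P(L) = (21 + L)*(2*L) = 2*L*(21 + L))
Z(-7, 12 - 1*(-10)) - P(C((3 - 4) - 1)) = ((12 - 1*(-10)) - 7) - 2*(-1 - ((3 - 4) - 1)/4)*(21 + (-1 - ((3 - 4) - 1)/4)) = ((12 + 10) - 7) - 2*(-1 - (-1 - 1)/4)*(21 + (-1 - (-1 - 1)/4)) = (22 - 7) - 2*(-1 - ¼*(-2))*(21 + (-1 - ¼*(-2))) = 15 - 2*(-1 + ½)*(21 + (-1 + ½)) = 15 - 2*(-1)*(21 - ½)/2 = 15 - 2*(-1)*41/(2*2) = 15 - 1*(-41/2) = 15 + 41/2 = 71/2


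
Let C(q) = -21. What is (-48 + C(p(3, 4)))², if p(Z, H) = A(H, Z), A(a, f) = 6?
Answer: 4761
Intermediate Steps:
p(Z, H) = 6
(-48 + C(p(3, 4)))² = (-48 - 21)² = (-69)² = 4761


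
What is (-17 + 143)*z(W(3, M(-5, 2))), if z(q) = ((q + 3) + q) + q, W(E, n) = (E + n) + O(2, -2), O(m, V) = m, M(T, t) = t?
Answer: 3024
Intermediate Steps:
W(E, n) = 2 + E + n (W(E, n) = (E + n) + 2 = 2 + E + n)
z(q) = 3 + 3*q (z(q) = ((3 + q) + q) + q = (3 + 2*q) + q = 3 + 3*q)
(-17 + 143)*z(W(3, M(-5, 2))) = (-17 + 143)*(3 + 3*(2 + 3 + 2)) = 126*(3 + 3*7) = 126*(3 + 21) = 126*24 = 3024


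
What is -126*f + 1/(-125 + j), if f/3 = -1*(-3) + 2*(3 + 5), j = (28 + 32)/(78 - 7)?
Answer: -63309401/8815 ≈ -7182.0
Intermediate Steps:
j = 60/71 ≈ 0.84507
f = 57 (f = 3*(-1*(-3) + 2*(3 + 5)) = 3*(3 + 2*8) = 3*(3 + 16) = 3*19 = 57)
-126*f + 1/(-125 + j) = -126*57 + 1/(-125 + 60/71) = -7182 + 1/(-8815/71) = -7182 - 71/8815 = -63309401/8815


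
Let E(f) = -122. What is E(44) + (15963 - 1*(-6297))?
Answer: 22138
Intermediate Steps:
E(44) + (15963 - 1*(-6297)) = -122 + (15963 - 1*(-6297)) = -122 + (15963 + 6297) = -122 + 22260 = 22138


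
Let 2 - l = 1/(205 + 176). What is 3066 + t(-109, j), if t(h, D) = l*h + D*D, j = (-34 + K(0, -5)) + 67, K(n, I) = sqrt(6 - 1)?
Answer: 1502011/381 + 66*sqrt(5) ≈ 4089.9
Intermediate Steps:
K(n, I) = sqrt(5)
l = 761/381 (l = 2 - 1/(205 + 176) = 2 - 1/381 = 761/381 ≈ 1.9974)
j = 33 + sqrt(5) (j = (-34 + sqrt(5)) + 67 = 33 + sqrt(5) ≈ 35.236)
t(h, D) = D**2 + 761*h/381 (t(h, D) = 761*h/381 + D*D = 761*h/381 + D**2 = D**2 + 761*h/381)
3066 + t(-109, j) = 3066 + ((33 + sqrt(5))**2 + (761/381)*(-109)) = 3066 + ((33 + sqrt(5))**2 - 82949/381) = 3066 + (-82949/381 + (33 + sqrt(5))**2) = 1085197/381 + (33 + sqrt(5))**2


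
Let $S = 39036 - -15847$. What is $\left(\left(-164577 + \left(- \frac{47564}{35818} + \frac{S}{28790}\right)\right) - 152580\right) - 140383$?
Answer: $- \frac{235907376113533}{515600110} \approx -4.5754 \cdot 10^{5}$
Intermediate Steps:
$S = 54883$ ($S = 39036 + 15847 = 54883$)
$\left(\left(-164577 + \left(- \frac{47564}{35818} + \frac{S}{28790}\right)\right) - 152580\right) - 140383 = \left(\left(-164577 + \left(- \frac{47564}{35818} + \frac{54883}{28790}\right)\right) - 152580\right) - 140383 = \left(\left(-164577 + \left(\left(-47564\right) \frac{1}{35818} + 54883 \cdot \frac{1}{28790}\right)\right) - 152580\right) - 140383 = \left(\left(-164577 + \left(- \frac{23782}{17909} + \frac{54883}{28790}\right)\right) - 152580\right) - 140383 = \left(\left(-164577 + \frac{298215867}{515600110}\right) - 152580\right) - 140383 = \left(- \frac{84855621087603}{515600110} - 152580\right) - 140383 = - \frac{163525885871403}{515600110} - 140383 = - \frac{235907376113533}{515600110}$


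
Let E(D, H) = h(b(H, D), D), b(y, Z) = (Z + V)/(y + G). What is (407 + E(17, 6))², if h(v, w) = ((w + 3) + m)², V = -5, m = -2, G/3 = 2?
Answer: 534361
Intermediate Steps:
G = 6 (G = 3*2 = 6)
b(y, Z) = (-5 + Z)/(6 + y) (b(y, Z) = (Z - 5)/(y + 6) = (-5 + Z)/(6 + y))
h(v, w) = (1 + w)² (h(v, w) = ((w + 3) - 2)² = ((3 + w) - 2)² = (1 + w)²)
E(D, H) = (1 + D)²
(407 + E(17, 6))² = (407 + (1 + 17)²)² = (407 + 18²)² = (407 + 324)² = 731² = 534361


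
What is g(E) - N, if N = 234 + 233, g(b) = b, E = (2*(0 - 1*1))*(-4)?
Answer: -459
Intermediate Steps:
E = 8 (E = (2*(0 - 1))*(-4) = (2*(-1))*(-4) = -2*(-4) = 8)
N = 467
g(E) - N = 8 - 1*467 = 8 - 467 = -459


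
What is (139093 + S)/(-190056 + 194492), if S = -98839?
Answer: 20127/2218 ≈ 9.0744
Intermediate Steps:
(139093 + S)/(-190056 + 194492) = (139093 - 98839)/(-190056 + 194492) = 40254/4436 = 40254*(1/4436) = 20127/2218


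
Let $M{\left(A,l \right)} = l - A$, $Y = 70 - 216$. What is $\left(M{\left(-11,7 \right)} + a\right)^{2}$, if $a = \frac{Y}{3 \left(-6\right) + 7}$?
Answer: $\frac{118336}{121} \approx 977.98$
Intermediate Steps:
$Y = -146$
$a = \frac{146}{11}$ ($a = - \frac{146}{3 \left(-6\right) + 7} = - \frac{146}{-18 + 7} = - \frac{146}{-11} = \left(-146\right) \left(- \frac{1}{11}\right) = \frac{146}{11} \approx 13.273$)
$\left(M{\left(-11,7 \right)} + a\right)^{2} = \left(\left(7 - -11\right) + \frac{146}{11}\right)^{2} = \left(\left(7 + 11\right) + \frac{146}{11}\right)^{2} = \left(18 + \frac{146}{11}\right)^{2} = \left(\frac{344}{11}\right)^{2} = \frac{118336}{121}$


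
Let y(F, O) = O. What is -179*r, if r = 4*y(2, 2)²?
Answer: -2864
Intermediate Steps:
r = 16 (r = 4*2² = 4*4 = 16)
-179*r = -179*16 = -2864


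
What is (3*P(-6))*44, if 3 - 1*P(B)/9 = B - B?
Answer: 3564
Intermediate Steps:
P(B) = 27 (P(B) = 27 - 9*(B - B) = 27 - 9*0 = 27 + 0 = 27)
(3*P(-6))*44 = (3*27)*44 = 81*44 = 3564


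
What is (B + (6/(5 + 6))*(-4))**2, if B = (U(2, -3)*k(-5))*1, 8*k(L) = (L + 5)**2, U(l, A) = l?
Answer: 576/121 ≈ 4.7603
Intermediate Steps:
k(L) = (5 + L)**2/8 (k(L) = (L + 5)**2/8 = (5 + L)**2/8)
B = 0 (B = (2*((5 - 5)**2/8))*1 = (2*((1/8)*0**2))*1 = (2*((1/8)*0))*1 = (2*0)*1 = 0*1 = 0)
(B + (6/(5 + 6))*(-4))**2 = (0 + (6/(5 + 6))*(-4))**2 = (0 + (6/11)*(-4))**2 = (0 - 24/11)**2 = (-24/11)**2 = 576/121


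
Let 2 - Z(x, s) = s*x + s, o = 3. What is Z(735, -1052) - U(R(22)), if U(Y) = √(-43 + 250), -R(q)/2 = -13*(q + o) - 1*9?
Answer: 774274 - 3*√23 ≈ 7.7426e+5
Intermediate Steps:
Z(x, s) = 2 - s - s*x (Z(x, s) = 2 - (s*x + s) = 2 - (s + s*x) = 2 + (-s - s*x) = 2 - s - s*x)
R(q) = 96 + 26*q (R(q) = -2*(-13*(q + 3) - 1*9) = -2*(-13*(3 + q) - 9) = -2*((-39 - 13*q) - 9) = -2*(-48 - 13*q) = 96 + 26*q)
U(Y) = 3*√23 (U(Y) = √207 = 3*√23)
Z(735, -1052) - U(R(22)) = (2 - 1*(-1052) - 1*(-1052)*735) - 3*√23 = (2 + 1052 + 773220) - 3*√23 = 774274 - 3*√23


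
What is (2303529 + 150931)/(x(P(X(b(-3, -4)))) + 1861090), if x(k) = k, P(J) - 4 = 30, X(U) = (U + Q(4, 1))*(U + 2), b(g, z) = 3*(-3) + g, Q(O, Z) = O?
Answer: 613615/465281 ≈ 1.3188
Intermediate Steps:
b(g, z) = -9 + g
X(U) = (2 + U)*(4 + U) (X(U) = (U + 4)*(U + 2) = (4 + U)*(2 + U) = (2 + U)*(4 + U))
P(J) = 34 (P(J) = 4 + 30 = 34)
(2303529 + 150931)/(x(P(X(b(-3, -4)))) + 1861090) = (2303529 + 150931)/(34 + 1861090) = 2454460/1861124 = 2454460*(1/1861124) = 613615/465281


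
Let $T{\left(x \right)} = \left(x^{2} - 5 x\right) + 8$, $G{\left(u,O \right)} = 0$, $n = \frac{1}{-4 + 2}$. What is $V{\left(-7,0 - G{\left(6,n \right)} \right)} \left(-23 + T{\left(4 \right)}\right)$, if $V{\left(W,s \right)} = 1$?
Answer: $-19$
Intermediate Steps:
$n = - \frac{1}{2}$ ($n = \frac{1}{-2} = - \frac{1}{2} \approx -0.5$)
$T{\left(x \right)} = 8 + x^{2} - 5 x$
$V{\left(-7,0 - G{\left(6,n \right)} \right)} \left(-23 + T{\left(4 \right)}\right) = 1 \left(-23 + \left(8 + 4^{2} - 20\right)\right) = 1 \left(-23 + \left(8 + 16 - 20\right)\right) = 1 \left(-23 + 4\right) = 1 \left(-19\right) = -19$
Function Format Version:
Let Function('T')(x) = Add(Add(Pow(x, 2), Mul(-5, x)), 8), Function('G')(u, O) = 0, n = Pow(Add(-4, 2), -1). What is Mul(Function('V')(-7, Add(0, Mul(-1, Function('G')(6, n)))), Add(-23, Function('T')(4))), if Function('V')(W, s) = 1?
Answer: -19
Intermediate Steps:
n = Rational(-1, 2) (n = Pow(-2, -1) = Rational(-1, 2) ≈ -0.50000)
Function('T')(x) = Add(8, Pow(x, 2), Mul(-5, x))
Mul(Function('V')(-7, Add(0, Mul(-1, Function('G')(6, n)))), Add(-23, Function('T')(4))) = Mul(1, Add(-23, Add(8, Pow(4, 2), Mul(-5, 4)))) = Mul(1, Add(-23, Add(8, 16, -20))) = Mul(1, Add(-23, 4)) = Mul(1, -19) = -19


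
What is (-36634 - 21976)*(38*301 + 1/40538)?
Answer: -13587956166725/20269 ≈ -6.7038e+8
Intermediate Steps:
(-36634 - 21976)*(38*301 + 1/40538) = -58610*(11438 + 1/40538) = -58610*463673645/40538 = -13587956166725/20269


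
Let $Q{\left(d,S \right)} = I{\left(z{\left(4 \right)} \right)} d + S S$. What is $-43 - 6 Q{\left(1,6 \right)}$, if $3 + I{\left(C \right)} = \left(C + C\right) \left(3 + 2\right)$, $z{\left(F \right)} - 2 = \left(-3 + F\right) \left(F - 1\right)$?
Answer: $-541$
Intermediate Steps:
$z{\left(F \right)} = 2 + \left(-1 + F\right) \left(-3 + F\right)$ ($z{\left(F \right)} = 2 + \left(-3 + F\right) \left(F - 1\right) = 2 + \left(-3 + F\right) \left(-1 + F\right) = 2 + \left(-1 + F\right) \left(-3 + F\right)$)
$I{\left(C \right)} = -3 + 10 C$ ($I{\left(C \right)} = -3 + \left(C + C\right) \left(3 + 2\right) = -3 + 2 C 5 = -3 + 10 C$)
$Q{\left(d,S \right)} = S^{2} + 47 d$ ($Q{\left(d,S \right)} = \left(-3 + 10 \left(5 + 4^{2} - 16\right)\right) d + S S = \left(-3 + 10 \left(5 + 16 - 16\right)\right) d + S^{2} = \left(-3 + 10 \cdot 5\right) d + S^{2} = \left(-3 + 50\right) d + S^{2} = 47 d + S^{2} = S^{2} + 47 d$)
$-43 - 6 Q{\left(1,6 \right)} = -43 - 6 \left(6^{2} + 47 \cdot 1\right) = -43 - 6 \left(36 + 47\right) = -43 - 498 = -541$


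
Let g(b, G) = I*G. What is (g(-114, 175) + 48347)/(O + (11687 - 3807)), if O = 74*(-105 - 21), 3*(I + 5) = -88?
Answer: -31754/1083 ≈ -29.320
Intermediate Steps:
I = -103/3 (I = -5 + (⅓)*(-88) = -5 - 88/3 = -103/3 ≈ -34.333)
g(b, G) = -103*G/3
O = -9324 (O = 74*(-126) = -9324)
(g(-114, 175) + 48347)/(O + (11687 - 3807)) = (-103/3*175 + 48347)/(-9324 + (11687 - 3807)) = (-18025/3 + 48347)/(-9324 + 7880) = (127016/3)/(-1444) = (127016/3)*(-1/1444) = -31754/1083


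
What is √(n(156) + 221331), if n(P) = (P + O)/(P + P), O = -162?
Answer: √149619743/26 ≈ 470.46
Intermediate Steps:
n(P) = (-162 + P)/(2*P) (n(P) = (P - 162)/(P + P) = (-162 + P)/((2*P)) = (-162 + P)*(1/(2*P)) = (-162 + P)/(2*P))
√(n(156) + 221331) = √((½)*(-162 + 156)/156 + 221331) = √((½)*(1/156)*(-6) + 221331) = √(-1/52 + 221331) = √(11509211/52) = √149619743/26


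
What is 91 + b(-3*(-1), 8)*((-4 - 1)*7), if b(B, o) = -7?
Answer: 336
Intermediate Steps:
91 + b(-3*(-1), 8)*((-4 - 1)*7) = 91 - 7*(-4 - 1)*7 = 91 - (-35)*7 = 91 - 7*(-35) = 91 + 245 = 336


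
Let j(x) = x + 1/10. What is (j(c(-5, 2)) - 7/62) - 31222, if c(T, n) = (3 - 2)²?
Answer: -4839257/155 ≈ -31221.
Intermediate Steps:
c(T, n) = 1 (c(T, n) = 1² = 1)
j(x) = ⅒ + x (j(x) = x + ⅒ = ⅒ + x)
(j(c(-5, 2)) - 7/62) - 31222 = ((⅒ + 1) - 7/62) - 31222 = (11/10 - 7*1/62) - 31222 = (11/10 - 7/62) - 31222 = 153/155 - 31222 = -4839257/155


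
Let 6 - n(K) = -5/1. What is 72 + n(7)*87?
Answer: 1029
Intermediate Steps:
n(K) = 11 (n(K) = 6 - (-5)/1 = 6 - (-5) = 6 - 1*(-5) = 6 + 5 = 11)
72 + n(7)*87 = 72 + 11*87 = 72 + 957 = 1029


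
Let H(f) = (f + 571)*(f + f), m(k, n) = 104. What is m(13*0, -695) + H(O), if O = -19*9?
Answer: -136696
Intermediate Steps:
O = -171
H(f) = 2*f*(571 + f) (H(f) = (571 + f)*(2*f) = 2*f*(571 + f))
m(13*0, -695) + H(O) = 104 + 2*(-171)*(571 - 171) = 104 + 2*(-171)*400 = 104 - 136800 = -136696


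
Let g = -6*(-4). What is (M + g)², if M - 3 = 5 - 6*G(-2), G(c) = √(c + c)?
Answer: 880 - 768*I ≈ 880.0 - 768.0*I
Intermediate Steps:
G(c) = √2*√c (G(c) = √(2*c) = √2*√c)
M = 8 - 12*I (M = 3 + (5 - 6*√2*√(-2)) = 3 + (5 - 6*√2*I*√2) = 3 + (5 - 12*I) = 8 - 12*I ≈ 8.0 - 12.0*I)
g = 24
(M + g)² = ((8 - 12*I) + 24)² = (32 - 12*I)²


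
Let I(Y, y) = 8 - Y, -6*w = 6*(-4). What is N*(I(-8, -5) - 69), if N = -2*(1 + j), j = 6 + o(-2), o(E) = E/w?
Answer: 689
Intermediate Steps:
w = 4 (w = -(-4) = -⅙*(-24) = 4)
o(E) = E/4
j = 11/2 (j = 6 + (¼)*(-2) = 6 - ½ = 11/2 ≈ 5.5000)
N = -13 (N = -2*(1 + 11/2) = -2*13/2 = -13)
N*(I(-8, -5) - 69) = -13*((8 - 1*(-8)) - 69) = -13*((8 + 8) - 69) = -13*(16 - 69) = -13*(-53) = 689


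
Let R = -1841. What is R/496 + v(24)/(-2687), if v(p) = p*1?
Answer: -4958671/1332752 ≈ -3.7206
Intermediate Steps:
v(p) = p
R/496 + v(24)/(-2687) = -1841/496 + 24/(-2687) = -1841*1/496 + 24*(-1/2687) = -1841/496 - 24/2687 = -4958671/1332752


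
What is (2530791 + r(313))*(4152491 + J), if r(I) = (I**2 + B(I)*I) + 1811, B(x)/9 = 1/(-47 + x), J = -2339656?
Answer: 1268503560313005/266 ≈ 4.7688e+12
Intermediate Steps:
B(x) = 9/(-47 + x)
r(I) = 1811 + I**2 + 9*I/(-47 + I) (r(I) = (I**2 + (9/(-47 + I))*I) + 1811 = (I**2 + 9*I/(-47 + I)) + 1811 = 1811 + I**2 + 9*I/(-47 + I))
(2530791 + r(313))*(4152491 + J) = (2530791 + (9*313 + (-47 + 313)*(1811 + 313**2))/(-47 + 313))*(4152491 - 2339656) = (2530791 + (2817 + 266*(1811 + 97969))/266)*1812835 = (2530791 + (2817 + 266*99780)/266)*1812835 = (2530791 + (2817 + 26541480)/266)*1812835 = (2530791 + (1/266)*26544297)*1812835 = (2530791 + 26544297/266)*1812835 = (699734703/266)*1812835 = 1268503560313005/266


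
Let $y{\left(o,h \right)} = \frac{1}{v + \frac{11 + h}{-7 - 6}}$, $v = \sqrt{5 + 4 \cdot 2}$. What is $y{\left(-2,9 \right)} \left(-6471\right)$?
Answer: $- \frac{560820}{599} - \frac{364533 \sqrt{13}}{599} \approx -3130.5$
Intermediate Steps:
$v = \sqrt{13}$ ($v = \sqrt{5 + 8} = \sqrt{13} \approx 3.6056$)
$y{\left(o,h \right)} = \frac{1}{- \frac{11}{13} + \sqrt{13} - \frac{h}{13}}$ ($y{\left(o,h \right)} = \frac{1}{\sqrt{13} + \frac{11 + h}{-7 - 6}} = \frac{1}{\sqrt{13} + \frac{11 + h}{-13}} = \frac{1}{\sqrt{13} + \left(11 + h\right) \left(- \frac{1}{13}\right)} = \frac{1}{\sqrt{13} - \left(\frac{11}{13} + \frac{h}{13}\right)} = \frac{1}{- \frac{11}{13} + \sqrt{13} - \frac{h}{13}}$)
$y{\left(-2,9 \right)} \left(-6471\right) = - \frac{13}{11 + 9 - 13 \sqrt{13}} \left(-6471\right) = - \frac{13}{20 - 13 \sqrt{13}} \left(-6471\right) = \frac{84123}{20 - 13 \sqrt{13}}$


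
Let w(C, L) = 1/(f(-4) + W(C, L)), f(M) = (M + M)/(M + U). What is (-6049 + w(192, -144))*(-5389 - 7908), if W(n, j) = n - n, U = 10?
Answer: 321774103/4 ≈ 8.0444e+7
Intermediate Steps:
W(n, j) = 0
f(M) = 2*M/(10 + M) (f(M) = (M + M)/(M + 10) = (2*M)/(10 + M) = 2*M/(10 + M))
w(C, L) = -¾ (w(C, L) = 1/(2*(-4)/(10 - 4) + 0) = 1/(2*(-4)/6 + 0) = 1/(2*(-4)*(⅙) + 0) = 1/(-4/3 + 0) = 1/(-4/3) = -¾)
(-6049 + w(192, -144))*(-5389 - 7908) = (-6049 - ¾)*(-5389 - 7908) = -24199/4*(-13297) = 321774103/4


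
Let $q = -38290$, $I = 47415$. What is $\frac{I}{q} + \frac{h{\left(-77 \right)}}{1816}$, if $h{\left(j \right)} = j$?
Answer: $- \frac{8905397}{6953464} \approx -1.2807$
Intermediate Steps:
$\frac{I}{q} + \frac{h{\left(-77 \right)}}{1816} = \frac{47415}{-38290} - \frac{77}{1816} = 47415 \left(- \frac{1}{38290}\right) - \frac{77}{1816} = - \frac{9483}{7658} - \frac{77}{1816} = - \frac{8905397}{6953464}$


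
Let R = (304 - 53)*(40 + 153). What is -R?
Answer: -48443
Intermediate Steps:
R = 48443 (R = 251*193 = 48443)
-R = -1*48443 = -48443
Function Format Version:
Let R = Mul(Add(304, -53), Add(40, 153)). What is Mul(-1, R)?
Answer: -48443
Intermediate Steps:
R = 48443 (R = Mul(251, 193) = 48443)
Mul(-1, R) = Mul(-1, 48443) = -48443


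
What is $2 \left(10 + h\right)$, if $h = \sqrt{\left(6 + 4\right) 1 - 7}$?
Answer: $20 + 2 \sqrt{3} \approx 23.464$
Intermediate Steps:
$h = \sqrt{3}$ ($h = \sqrt{10 \cdot 1 - 7} = \sqrt{10 - 7} = \sqrt{3} \approx 1.732$)
$2 \left(10 + h\right) = 2 \left(10 + \sqrt{3}\right) = 20 + 2 \sqrt{3}$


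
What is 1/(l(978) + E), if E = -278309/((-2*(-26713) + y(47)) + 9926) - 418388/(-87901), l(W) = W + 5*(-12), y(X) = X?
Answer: 5572835499/5117924729485 ≈ 0.0010889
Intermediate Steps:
l(W) = -60 + W (l(W) = W - 60 = -60 + W)
E = 2061741403/5572835499 (E = -278309/((-2*(-26713) + 47) + 9926) - 418388/(-87901) = -278309/((53426 + 47) + 9926) - 418388*(-1/87901) = -278309/(53473 + 9926) + 418388/87901 = -278309/63399 + 418388/87901 = 2061741403/5572835499 ≈ 0.36996)
1/(l(978) + E) = 1/((-60 + 978) + 2061741403/5572835499) = 1/(918 + 2061741403/5572835499) = 1/(5117924729485/5572835499) = 5572835499/5117924729485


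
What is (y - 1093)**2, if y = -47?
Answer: 1299600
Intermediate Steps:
(y - 1093)**2 = (-47 - 1093)**2 = (-1140)**2 = 1299600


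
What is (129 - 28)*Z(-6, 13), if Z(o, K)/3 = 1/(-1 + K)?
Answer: 101/4 ≈ 25.250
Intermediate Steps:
Z(o, K) = 3/(-1 + K)
(129 - 28)*Z(-6, 13) = (129 - 28)*(3/(-1 + 13)) = 101*(3/12) = 101*(3*(1/12)) = 101*(1/4) = 101/4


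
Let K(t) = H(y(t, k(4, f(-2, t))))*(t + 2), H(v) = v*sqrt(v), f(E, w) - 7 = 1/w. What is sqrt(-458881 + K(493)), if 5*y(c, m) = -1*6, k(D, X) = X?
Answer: sqrt(-11472025 - 2970*I*sqrt(30))/5 ≈ 0.48028 - 677.41*I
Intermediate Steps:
f(E, w) = 7 + 1/w
y(c, m) = -6/5 (y(c, m) = (-1*6)/5 = (1/5)*(-6) = -6/5)
H(v) = v**(3/2)
K(t) = -6*I*sqrt(30)*(2 + t)/25 (K(t) = (-6/5)**(3/2)*(t + 2) = (-6*I*sqrt(30)/25)*(2 + t) = -6*I*sqrt(30)*(2 + t)/25)
sqrt(-458881 + K(493)) = sqrt(-458881 + 6*I*sqrt(30)*(-2 - 1*493)/25) = sqrt(-458881 + 6*I*sqrt(30)*(-2 - 493)/25) = sqrt(-458881 + (6/25)*I*sqrt(30)*(-495)) = sqrt(-458881 - 594*I*sqrt(30)/5)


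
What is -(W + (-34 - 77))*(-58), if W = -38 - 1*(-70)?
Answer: -4582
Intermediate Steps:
W = 32 (W = -38 + 70 = 32)
-(W + (-34 - 77))*(-58) = -(32 + (-34 - 77))*(-58) = -(32 - 111)*(-58) = -(-79)*(-58) = -1*4582 = -4582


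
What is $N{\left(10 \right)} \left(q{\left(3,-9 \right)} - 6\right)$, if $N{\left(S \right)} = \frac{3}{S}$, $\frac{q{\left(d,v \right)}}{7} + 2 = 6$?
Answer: $\frac{33}{5} \approx 6.6$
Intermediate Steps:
$q{\left(d,v \right)} = 28$ ($q{\left(d,v \right)} = -14 + 7 \cdot 6 = -14 + 42 = 28$)
$N{\left(10 \right)} \left(q{\left(3,-9 \right)} - 6\right) = \frac{3}{10} \left(28 - 6\right) = 3 \cdot \frac{1}{10} \cdot 22 = \frac{3}{10} \cdot 22 = \frac{33}{5}$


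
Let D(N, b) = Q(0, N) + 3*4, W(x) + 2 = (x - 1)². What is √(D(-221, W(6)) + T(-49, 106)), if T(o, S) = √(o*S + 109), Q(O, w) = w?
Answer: √(-209 + 3*I*√565) ≈ 2.4321 + 14.66*I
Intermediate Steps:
T(o, S) = √(109 + S*o) (T(o, S) = √(S*o + 109) = √(109 + S*o))
W(x) = -2 + (-1 + x)² (W(x) = -2 + (x - 1)² = -2 + (-1 + x)²)
D(N, b) = 12 + N (D(N, b) = N + 3*4 = N + 12 = 12 + N)
√(D(-221, W(6)) + T(-49, 106)) = √((12 - 221) + √(109 + 106*(-49))) = √(-209 + √(109 - 5194)) = √(-209 + √(-5085)) = √(-209 + 3*I*√565)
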